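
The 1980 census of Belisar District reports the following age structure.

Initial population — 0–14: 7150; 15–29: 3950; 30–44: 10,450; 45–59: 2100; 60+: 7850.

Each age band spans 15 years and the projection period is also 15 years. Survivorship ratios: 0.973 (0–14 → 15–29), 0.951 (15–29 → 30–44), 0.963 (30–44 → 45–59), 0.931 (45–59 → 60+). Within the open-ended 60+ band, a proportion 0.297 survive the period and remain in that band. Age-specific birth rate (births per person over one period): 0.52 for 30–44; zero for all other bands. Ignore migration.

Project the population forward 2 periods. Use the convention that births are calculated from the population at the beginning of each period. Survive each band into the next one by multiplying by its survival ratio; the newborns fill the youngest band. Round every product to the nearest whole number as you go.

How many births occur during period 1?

Numbering the bands 1..5 from youngest to oldest:
Period 1.
Births: 10450 × 0.52 = 5434
Band 2: 7150 × 0.973 = 6957
Band 3: 3950 × 0.951 = 3756
Band 4: 10450 × 0.963 = 10063
Band 5: 2100 × 0.931 + 7850 × 0.297 = 1955 + 2331 = 4286
Giving 5434 / 6957 / 3756 / 10063 / 4286.

5434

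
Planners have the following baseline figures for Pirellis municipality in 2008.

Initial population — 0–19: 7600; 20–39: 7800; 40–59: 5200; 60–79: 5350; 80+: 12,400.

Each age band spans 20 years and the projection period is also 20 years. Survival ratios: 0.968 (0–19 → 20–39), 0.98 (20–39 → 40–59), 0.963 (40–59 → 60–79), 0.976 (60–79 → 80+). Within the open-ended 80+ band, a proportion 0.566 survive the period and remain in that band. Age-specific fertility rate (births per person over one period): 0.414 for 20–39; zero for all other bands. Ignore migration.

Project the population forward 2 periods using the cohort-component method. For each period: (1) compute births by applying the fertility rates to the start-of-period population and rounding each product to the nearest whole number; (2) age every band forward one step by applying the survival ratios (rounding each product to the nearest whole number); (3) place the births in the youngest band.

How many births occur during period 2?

3046

[period 1]
Births: 7800 × 0.414 = 3229
20–39: 7600 × 0.968 = 7357
40–59: 7800 × 0.98 = 7644
60–79: 5200 × 0.963 = 5008
80+: 5350 × 0.976 + 12400 × 0.566 = 5222 + 7018 = 12240
Giving 3229 / 7357 / 7644 / 5008 / 12240.
[period 2]
Births: 7357 × 0.414 = 3046
20–39: 3229 × 0.968 = 3126
40–59: 7357 × 0.98 = 7210
60–79: 7644 × 0.963 = 7361
80+: 5008 × 0.976 + 12240 × 0.566 = 4888 + 6928 = 11816
Giving 3046 / 3126 / 7210 / 7361 / 11816.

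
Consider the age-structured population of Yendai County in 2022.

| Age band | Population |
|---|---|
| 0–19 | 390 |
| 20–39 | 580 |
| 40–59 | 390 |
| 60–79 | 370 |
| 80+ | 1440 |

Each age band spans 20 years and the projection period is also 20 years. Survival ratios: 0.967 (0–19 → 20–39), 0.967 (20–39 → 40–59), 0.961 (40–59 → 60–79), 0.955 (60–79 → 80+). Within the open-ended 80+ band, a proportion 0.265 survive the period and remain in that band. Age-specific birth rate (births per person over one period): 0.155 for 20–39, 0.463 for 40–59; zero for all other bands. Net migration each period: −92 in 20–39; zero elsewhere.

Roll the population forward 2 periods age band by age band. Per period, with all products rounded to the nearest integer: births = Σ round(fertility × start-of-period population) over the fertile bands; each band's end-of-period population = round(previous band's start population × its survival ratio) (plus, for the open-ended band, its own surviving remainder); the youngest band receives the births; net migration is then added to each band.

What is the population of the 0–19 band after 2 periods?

304

After projecting period 1:
Births: 580 * 0.155 = 90, 390 * 0.463 = 181 → 271
20–39: 390 * 0.967 = 377
40–59: 580 * 0.967 = 561
60–79: 390 * 0.961 = 375
80+: 370 * 0.955 + 1440 * 0.265 = 353 + 382 = 735
Net migration: 20–39 − 92 → 285
→ [271, 285, 561, 375, 735]
After projecting period 2:
Births: 285 * 0.155 = 44, 561 * 0.463 = 260 → 304
20–39: 271 * 0.967 = 262
40–59: 285 * 0.967 = 276
60–79: 561 * 0.961 = 539
80+: 375 * 0.955 + 735 * 0.265 = 358 + 195 = 553
Net migration: 20–39 − 92 → 170
→ [304, 170, 276, 539, 553]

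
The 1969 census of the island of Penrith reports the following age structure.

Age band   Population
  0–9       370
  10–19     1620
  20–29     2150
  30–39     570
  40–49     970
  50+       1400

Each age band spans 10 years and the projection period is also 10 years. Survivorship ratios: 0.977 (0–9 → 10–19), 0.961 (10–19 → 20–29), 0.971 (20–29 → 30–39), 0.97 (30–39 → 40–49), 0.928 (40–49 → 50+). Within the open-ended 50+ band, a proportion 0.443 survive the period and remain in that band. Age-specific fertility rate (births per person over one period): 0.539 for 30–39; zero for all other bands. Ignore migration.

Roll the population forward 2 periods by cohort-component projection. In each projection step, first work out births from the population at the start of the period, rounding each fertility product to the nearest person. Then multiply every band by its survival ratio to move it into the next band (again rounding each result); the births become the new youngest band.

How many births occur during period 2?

Period 1.
Births: 570 × 0.539 = 307
10–19: 370 × 0.977 = 361
20–29: 1620 × 0.961 = 1557
30–39: 2150 × 0.971 = 2088
40–49: 570 × 0.97 = 553
50+: 970 × 0.928 + 1400 × 0.443 = 900 + 620 = 1520
Giving 307 / 361 / 1557 / 2088 / 553 / 1520.
Period 2.
Births: 2088 × 0.539 = 1125
10–19: 307 × 0.977 = 300
20–29: 361 × 0.961 = 347
30–39: 1557 × 0.971 = 1512
40–49: 2088 × 0.97 = 2025
50+: 553 × 0.928 + 1520 × 0.443 = 513 + 673 = 1186
Giving 1125 / 300 / 347 / 1512 / 2025 / 1186.

1125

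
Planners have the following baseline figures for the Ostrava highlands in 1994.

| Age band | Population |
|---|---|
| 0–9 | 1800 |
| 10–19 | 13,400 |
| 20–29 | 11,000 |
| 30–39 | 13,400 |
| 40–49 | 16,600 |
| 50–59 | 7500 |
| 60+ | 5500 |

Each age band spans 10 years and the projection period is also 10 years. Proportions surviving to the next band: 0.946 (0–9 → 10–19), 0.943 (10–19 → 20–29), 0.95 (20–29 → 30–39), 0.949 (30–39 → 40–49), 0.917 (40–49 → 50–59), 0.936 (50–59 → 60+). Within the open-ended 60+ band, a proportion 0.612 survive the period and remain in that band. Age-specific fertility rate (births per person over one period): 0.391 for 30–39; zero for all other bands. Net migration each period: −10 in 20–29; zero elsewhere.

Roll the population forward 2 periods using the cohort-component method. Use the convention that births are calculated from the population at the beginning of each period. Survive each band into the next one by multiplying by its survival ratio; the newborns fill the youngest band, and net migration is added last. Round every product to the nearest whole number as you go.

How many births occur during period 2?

Call the groups 1 to 7, youngest first.
Period 1.
Births: 13400 * 0.391 = 5239
Group 2: 1800 * 0.946 = 1703
Group 3: 13400 * 0.943 = 12636
Group 4: 11000 * 0.95 = 10450
Group 5: 13400 * 0.949 = 12717
Group 6: 16600 * 0.917 = 15222
Group 7: 7500 * 0.936 + 5500 * 0.612 = 7020 + 3366 = 10386
Net migration: Group 3 − 10 → 12626
Giving 5239 / 1703 / 12626 / 10450 / 12717 / 15222 / 10386.
Period 2.
Births: 10450 * 0.391 = 4086
Group 2: 5239 * 0.946 = 4956
Group 3: 1703 * 0.943 = 1606
Group 4: 12626 * 0.95 = 11995
Group 5: 10450 * 0.949 = 9917
Group 6: 12717 * 0.917 = 11661
Group 7: 15222 * 0.936 + 10386 * 0.612 = 14248 + 6356 = 20604
Net migration: Group 3 − 10 → 1596
Giving 4086 / 4956 / 1596 / 11995 / 9917 / 11661 / 20604.

4086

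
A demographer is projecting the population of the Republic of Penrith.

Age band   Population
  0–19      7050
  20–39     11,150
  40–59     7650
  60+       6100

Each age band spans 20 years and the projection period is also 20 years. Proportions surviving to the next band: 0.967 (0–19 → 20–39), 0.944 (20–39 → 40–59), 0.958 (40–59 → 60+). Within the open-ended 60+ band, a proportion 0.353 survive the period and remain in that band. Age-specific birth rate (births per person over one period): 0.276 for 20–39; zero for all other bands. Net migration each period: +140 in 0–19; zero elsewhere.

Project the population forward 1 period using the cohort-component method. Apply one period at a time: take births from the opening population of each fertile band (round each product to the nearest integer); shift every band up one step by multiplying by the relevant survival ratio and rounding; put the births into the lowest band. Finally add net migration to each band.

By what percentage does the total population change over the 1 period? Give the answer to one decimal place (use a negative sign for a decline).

Period 1.
Births: 11150 * 0.276 = 3077
20–39: 7050 * 0.967 = 6817
40–59: 11150 * 0.944 = 10526
60+: 7650 * 0.958 + 6100 * 0.353 = 7329 + 2153 = 9482
Net migration: 0–19 + 140 → 3217
→ [3217, 6817, 10526, 9482]
Total: 31950 → 30042; change = -1908; percentage change = -6.0%

-6.0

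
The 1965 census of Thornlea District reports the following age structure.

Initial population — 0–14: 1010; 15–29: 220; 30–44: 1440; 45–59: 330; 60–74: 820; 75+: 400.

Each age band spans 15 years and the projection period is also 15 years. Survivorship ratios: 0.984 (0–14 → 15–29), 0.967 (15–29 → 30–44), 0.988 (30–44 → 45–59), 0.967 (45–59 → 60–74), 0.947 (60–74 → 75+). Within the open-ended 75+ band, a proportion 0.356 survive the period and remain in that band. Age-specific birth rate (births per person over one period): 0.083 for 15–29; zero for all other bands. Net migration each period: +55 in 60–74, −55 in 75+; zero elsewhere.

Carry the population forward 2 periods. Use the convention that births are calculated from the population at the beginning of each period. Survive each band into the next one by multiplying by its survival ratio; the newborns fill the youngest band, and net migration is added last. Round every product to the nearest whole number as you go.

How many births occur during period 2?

(Bands numbered youngest = 1 to oldest = 6.)
Period 1.
Births: 220 × 0.083 = 18
Band 2: 1010 × 0.984 = 994
Band 3: 220 × 0.967 = 213
Band 4: 1440 × 0.988 = 1423
Band 5: 330 × 0.967 = 319
Band 6: 820 × 0.947 + 400 × 0.356 = 777 + 142 = 919
Net migration: Band 5 + 55 → 374; Band 6 − 55 → 864
Population now: 0–14=18, 15–29=994, 30–44=213, 45–59=1423, 60–74=374, 75+=864
Period 2.
Births: 994 × 0.083 = 83
Band 2: 18 × 0.984 = 18
Band 3: 994 × 0.967 = 961
Band 4: 213 × 0.988 = 210
Band 5: 1423 × 0.967 = 1376
Band 6: 374 × 0.947 + 864 × 0.356 = 354 + 308 = 662
Net migration: Band 5 + 55 → 1431; Band 6 − 55 → 607
Population now: 0–14=83, 15–29=18, 30–44=961, 45–59=210, 60–74=1431, 75+=607

83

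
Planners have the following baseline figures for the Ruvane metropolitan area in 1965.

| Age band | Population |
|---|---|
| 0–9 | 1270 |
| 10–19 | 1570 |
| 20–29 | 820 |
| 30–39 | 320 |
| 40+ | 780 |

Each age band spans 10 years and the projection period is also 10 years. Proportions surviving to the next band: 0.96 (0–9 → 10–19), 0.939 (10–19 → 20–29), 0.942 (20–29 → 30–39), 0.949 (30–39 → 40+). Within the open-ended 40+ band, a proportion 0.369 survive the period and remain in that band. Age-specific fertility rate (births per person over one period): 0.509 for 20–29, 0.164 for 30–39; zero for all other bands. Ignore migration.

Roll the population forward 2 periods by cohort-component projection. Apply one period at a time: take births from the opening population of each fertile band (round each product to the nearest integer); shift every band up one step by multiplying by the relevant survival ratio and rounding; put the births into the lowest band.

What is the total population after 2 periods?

4812

Period 1:
Births: 820 * 0.509 = 417  |  320 * 0.164 = 52 → total 469
10–19: 1270 * 0.96 = 1219
20–29: 1570 * 0.939 = 1474
30–39: 820 * 0.942 = 772
40+: 320 * 0.949 + 780 * 0.369 = 304 + 288 = 592
End of period: [469, 1219, 1474, 772, 592]
Period 2:
Births: 1474 * 0.509 = 750  |  772 * 0.164 = 127 → total 877
10–19: 469 * 0.96 = 450
20–29: 1219 * 0.939 = 1145
30–39: 1474 * 0.942 = 1389
40+: 772 * 0.949 + 592 * 0.369 = 733 + 218 = 951
End of period: [877, 450, 1145, 1389, 951]
Total after period 2: 877 + 450 + 1145 + 1389 + 951 = 4812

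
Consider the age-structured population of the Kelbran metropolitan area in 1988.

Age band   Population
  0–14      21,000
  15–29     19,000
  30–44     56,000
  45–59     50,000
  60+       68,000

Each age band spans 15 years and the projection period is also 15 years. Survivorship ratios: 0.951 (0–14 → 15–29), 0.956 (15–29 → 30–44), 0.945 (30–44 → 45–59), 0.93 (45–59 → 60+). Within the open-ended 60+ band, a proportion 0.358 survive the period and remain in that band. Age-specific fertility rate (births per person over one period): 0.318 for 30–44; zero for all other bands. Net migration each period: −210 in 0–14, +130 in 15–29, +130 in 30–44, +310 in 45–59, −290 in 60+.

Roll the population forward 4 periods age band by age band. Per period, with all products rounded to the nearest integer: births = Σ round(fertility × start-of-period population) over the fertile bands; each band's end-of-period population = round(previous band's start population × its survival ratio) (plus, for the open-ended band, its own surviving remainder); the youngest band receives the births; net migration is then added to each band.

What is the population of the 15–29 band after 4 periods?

Period 1.
Births: 56000 × 0.318 = 17808
15–29: 21000 × 0.951 = 19971
30–44: 19000 × 0.956 = 18164
45–59: 56000 × 0.945 = 52920
60+: 50000 × 0.93 + 68000 × 0.358 = 46500 + 24344 = 70844
Net migration: 0–14 − 210 → 17598; 15–29 + 130 → 20101; 30–44 + 130 → 18294; 45–59 + 310 → 53230; 60+ − 290 → 70554
→ [17598, 20101, 18294, 53230, 70554]
Period 2.
Births: 18294 × 0.318 = 5817
15–29: 17598 × 0.951 = 16736
30–44: 20101 × 0.956 = 19217
45–59: 18294 × 0.945 = 17288
60+: 53230 × 0.93 + 70554 × 0.358 = 49504 + 25258 = 74762
Net migration: 0–14 − 210 → 5607; 15–29 + 130 → 16866; 30–44 + 130 → 19347; 45–59 + 310 → 17598; 60+ − 290 → 74472
→ [5607, 16866, 19347, 17598, 74472]
Period 3.
Births: 19347 × 0.318 = 6152
15–29: 5607 × 0.951 = 5332
30–44: 16866 × 0.956 = 16124
45–59: 19347 × 0.945 = 18283
60+: 17598 × 0.93 + 74472 × 0.358 = 16366 + 26661 = 43027
Net migration: 0–14 − 210 → 5942; 15–29 + 130 → 5462; 30–44 + 130 → 16254; 45–59 + 310 → 18593; 60+ − 290 → 42737
→ [5942, 5462, 16254, 18593, 42737]
Period 4.
Births: 16254 × 0.318 = 5169
15–29: 5942 × 0.951 = 5651
30–44: 5462 × 0.956 = 5222
45–59: 16254 × 0.945 = 15360
60+: 18593 × 0.93 + 42737 × 0.358 = 17291 + 15300 = 32591
Net migration: 0–14 − 210 → 4959; 15–29 + 130 → 5781; 30–44 + 130 → 5352; 45–59 + 310 → 15670; 60+ − 290 → 32301
→ [4959, 5781, 5352, 15670, 32301]

5781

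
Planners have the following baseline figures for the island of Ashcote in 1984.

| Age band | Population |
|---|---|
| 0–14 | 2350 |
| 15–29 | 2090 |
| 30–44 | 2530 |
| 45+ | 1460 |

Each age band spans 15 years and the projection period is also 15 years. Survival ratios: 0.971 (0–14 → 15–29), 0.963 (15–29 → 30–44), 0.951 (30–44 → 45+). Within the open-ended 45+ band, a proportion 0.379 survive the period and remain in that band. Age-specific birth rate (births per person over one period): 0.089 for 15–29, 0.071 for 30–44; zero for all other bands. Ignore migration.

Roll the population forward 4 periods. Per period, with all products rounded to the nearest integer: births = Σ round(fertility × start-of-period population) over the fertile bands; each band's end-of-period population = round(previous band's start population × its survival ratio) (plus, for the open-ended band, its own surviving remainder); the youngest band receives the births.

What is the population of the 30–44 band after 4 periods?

After projecting period 1:
Births: 2090 * 0.089 = 186, 2530 * 0.071 = 180 → 366
15–29: 2350 * 0.971 = 2282
30–44: 2090 * 0.963 = 2013
45+: 2530 * 0.951 + 1460 * 0.379 = 2406 + 553 = 2959
Giving 366 / 2282 / 2013 / 2959.
After projecting period 2:
Births: 2282 * 0.089 = 203, 2013 * 0.071 = 143 → 346
15–29: 366 * 0.971 = 355
30–44: 2282 * 0.963 = 2198
45+: 2013 * 0.951 + 2959 * 0.379 = 1914 + 1121 = 3035
Giving 346 / 355 / 2198 / 3035.
After projecting period 3:
Births: 355 * 0.089 = 32, 2198 * 0.071 = 156 → 188
15–29: 346 * 0.971 = 336
30–44: 355 * 0.963 = 342
45+: 2198 * 0.951 + 3035 * 0.379 = 2090 + 1150 = 3240
Giving 188 / 336 / 342 / 3240.
After projecting period 4:
Births: 336 * 0.089 = 30, 342 * 0.071 = 24 → 54
15–29: 188 * 0.971 = 183
30–44: 336 * 0.963 = 324
45+: 342 * 0.951 + 3240 * 0.379 = 325 + 1228 = 1553
Giving 54 / 183 / 324 / 1553.

324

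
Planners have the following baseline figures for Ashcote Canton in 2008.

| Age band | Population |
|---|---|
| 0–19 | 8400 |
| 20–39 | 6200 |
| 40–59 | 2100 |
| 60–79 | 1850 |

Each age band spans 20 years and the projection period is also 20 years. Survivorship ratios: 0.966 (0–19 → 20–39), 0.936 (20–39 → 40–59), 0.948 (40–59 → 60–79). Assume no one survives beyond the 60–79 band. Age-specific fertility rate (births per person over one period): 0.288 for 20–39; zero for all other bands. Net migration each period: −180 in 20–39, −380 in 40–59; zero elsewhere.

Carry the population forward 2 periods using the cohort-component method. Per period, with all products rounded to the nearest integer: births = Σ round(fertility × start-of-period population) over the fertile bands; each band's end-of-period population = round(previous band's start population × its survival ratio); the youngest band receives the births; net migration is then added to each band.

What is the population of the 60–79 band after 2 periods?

[period 1]
Births: 6200 × 0.288 = 1786
20–39: 8400 × 0.966 = 8114
40–59: 6200 × 0.936 = 5803
60–79: 2100 × 0.948 = 1991
Net migration: 20–39 − 180 → 7934; 40–59 − 380 → 5423
Population now: 0–19=1786, 20–39=7934, 40–59=5423, 60–79=1991
[period 2]
Births: 7934 × 0.288 = 2285
20–39: 1786 × 0.966 = 1725
40–59: 7934 × 0.936 = 7426
60–79: 5423 × 0.948 = 5141
Net migration: 20–39 − 180 → 1545; 40–59 − 380 → 7046
Population now: 0–19=2285, 20–39=1545, 40–59=7046, 60–79=5141

5141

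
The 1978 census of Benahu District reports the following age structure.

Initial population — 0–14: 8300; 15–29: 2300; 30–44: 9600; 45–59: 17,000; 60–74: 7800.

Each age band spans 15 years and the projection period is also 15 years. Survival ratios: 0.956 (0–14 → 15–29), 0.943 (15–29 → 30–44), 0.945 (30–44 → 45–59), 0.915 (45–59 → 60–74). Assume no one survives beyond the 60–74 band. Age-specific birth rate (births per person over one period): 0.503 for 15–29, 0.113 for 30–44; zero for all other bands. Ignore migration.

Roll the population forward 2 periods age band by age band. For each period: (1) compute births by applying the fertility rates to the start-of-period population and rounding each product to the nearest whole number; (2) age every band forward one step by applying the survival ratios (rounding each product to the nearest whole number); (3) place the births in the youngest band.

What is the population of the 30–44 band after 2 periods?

7483

(Groups numbered youngest = 1 to oldest = 5.)
— Period 1 —
Births: 2300 × 0.503 = 1157, 9600 × 0.113 = 1085 → 2242
Group 2: 8300 × 0.956 = 7935
Group 3: 2300 × 0.943 = 2169
Group 4: 9600 × 0.945 = 9072
Group 5: 17000 × 0.915 = 15555
Giving 2242 / 7935 / 2169 / 9072 / 15555.
— Period 2 —
Births: 7935 × 0.503 = 3991, 2169 × 0.113 = 245 → 4236
Group 2: 2242 × 0.956 = 2143
Group 3: 7935 × 0.943 = 7483
Group 4: 2169 × 0.945 = 2050
Group 5: 9072 × 0.915 = 8301
Giving 4236 / 2143 / 7483 / 2050 / 8301.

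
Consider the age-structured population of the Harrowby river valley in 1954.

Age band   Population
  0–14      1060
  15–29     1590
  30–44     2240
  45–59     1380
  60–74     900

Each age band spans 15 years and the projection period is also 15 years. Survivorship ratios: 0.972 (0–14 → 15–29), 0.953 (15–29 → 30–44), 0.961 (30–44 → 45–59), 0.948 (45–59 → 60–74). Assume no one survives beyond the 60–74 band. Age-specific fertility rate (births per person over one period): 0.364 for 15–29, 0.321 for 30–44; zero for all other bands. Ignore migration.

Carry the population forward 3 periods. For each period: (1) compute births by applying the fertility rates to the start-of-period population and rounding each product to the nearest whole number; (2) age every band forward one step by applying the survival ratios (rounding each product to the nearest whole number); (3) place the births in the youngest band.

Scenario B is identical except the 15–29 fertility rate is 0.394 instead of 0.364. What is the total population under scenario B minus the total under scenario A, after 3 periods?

Let band 1 be 0–14 through band 5 = 60–74.
— Period 1 —
Births: 1590 * 0.364 = 579, 2240 * 0.321 = 719 ⇒ total 1298
Band 2: 1060 * 0.972 = 1030
Band 3: 1590 * 0.953 = 1515
Band 4: 2240 * 0.961 = 2153
Band 5: 1380 * 0.948 = 1308
→ [1298, 1030, 1515, 2153, 1308]
— Period 2 —
Births: 1030 * 0.364 = 375, 1515 * 0.321 = 486 ⇒ total 861
Band 2: 1298 * 0.972 = 1262
Band 3: 1030 * 0.953 = 982
Band 4: 1515 * 0.961 = 1456
Band 5: 2153 * 0.948 = 2041
→ [861, 1262, 982, 1456, 2041]
— Period 3 —
Births: 1262 * 0.364 = 459, 982 * 0.321 = 315 ⇒ total 774
Band 2: 861 * 0.972 = 837
Band 3: 1262 * 0.953 = 1203
Band 4: 982 * 0.961 = 944
Band 5: 1456 * 0.948 = 1380
→ [774, 837, 1203, 944, 1380]
Scenario A total after 3 periods: 5138
Scenario B projection —
— Period 1 —
Births: 1590 * 0.394 = 626, 2240 * 0.321 = 719 ⇒ total 1345
Band 2: 1060 * 0.972 = 1030
Band 3: 1590 * 0.953 = 1515
Band 4: 2240 * 0.961 = 2153
Band 5: 1380 * 0.948 = 1308
→ [1345, 1030, 1515, 2153, 1308]
— Period 2 —
Births: 1030 * 0.394 = 406, 1515 * 0.321 = 486 ⇒ total 892
Band 2: 1345 * 0.972 = 1307
Band 3: 1030 * 0.953 = 982
Band 4: 1515 * 0.961 = 1456
Band 5: 2153 * 0.948 = 2041
→ [892, 1307, 982, 1456, 2041]
— Period 3 —
Births: 1307 * 0.394 = 515, 982 * 0.321 = 315 ⇒ total 830
Band 2: 892 * 0.972 = 867
Band 3: 1307 * 0.953 = 1246
Band 4: 982 * 0.961 = 944
Band 5: 1456 * 0.948 = 1380
→ [830, 867, 1246, 944, 1380]
Scenario B total after 3 periods: 5267
Difference B − A = 5267 − 5138 = 129

129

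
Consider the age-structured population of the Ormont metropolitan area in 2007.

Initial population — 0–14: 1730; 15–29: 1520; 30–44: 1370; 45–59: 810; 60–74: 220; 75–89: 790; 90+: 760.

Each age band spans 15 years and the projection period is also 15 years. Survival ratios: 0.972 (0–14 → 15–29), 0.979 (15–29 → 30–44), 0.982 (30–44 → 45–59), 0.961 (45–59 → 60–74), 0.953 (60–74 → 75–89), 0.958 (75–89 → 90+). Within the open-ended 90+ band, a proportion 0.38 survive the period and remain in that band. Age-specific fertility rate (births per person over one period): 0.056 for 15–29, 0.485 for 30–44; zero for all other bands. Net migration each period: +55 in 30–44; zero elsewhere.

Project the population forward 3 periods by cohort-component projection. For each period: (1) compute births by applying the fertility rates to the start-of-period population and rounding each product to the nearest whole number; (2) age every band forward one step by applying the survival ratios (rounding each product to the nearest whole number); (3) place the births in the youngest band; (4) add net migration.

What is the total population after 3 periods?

7748

Numbering the groups 1..7 from youngest to oldest:
After projecting period 1:
Births: 1520 * 0.056 = 85  |  1370 * 0.485 = 664 ⇒ total 749
Group 2: 1730 * 0.972 = 1682
Group 3: 1520 * 0.979 = 1488
Group 4: 1370 * 0.982 = 1345
Group 5: 810 * 0.961 = 778
Group 6: 220 * 0.953 = 210
Group 7: 790 * 0.958 + 760 * 0.38 = 757 + 289 = 1046
Net migration: Group 3 + 55 → 1543
Giving 749 / 1682 / 1543 / 1345 / 778 / 210 / 1046.
After projecting period 2:
Births: 1682 * 0.056 = 94  |  1543 * 0.485 = 748 ⇒ total 842
Group 2: 749 * 0.972 = 728
Group 3: 1682 * 0.979 = 1647
Group 4: 1543 * 0.982 = 1515
Group 5: 1345 * 0.961 = 1293
Group 6: 778 * 0.953 = 741
Group 7: 210 * 0.958 + 1046 * 0.38 = 201 + 397 = 598
Net migration: Group 3 + 55 → 1702
Giving 842 / 728 / 1702 / 1515 / 1293 / 741 / 598.
After projecting period 3:
Births: 728 * 0.056 = 41  |  1702 * 0.485 = 825 ⇒ total 866
Group 2: 842 * 0.972 = 818
Group 3: 728 * 0.979 = 713
Group 4: 1702 * 0.982 = 1671
Group 5: 1515 * 0.961 = 1456
Group 6: 1293 * 0.953 = 1232
Group 7: 741 * 0.958 + 598 * 0.38 = 710 + 227 = 937
Net migration: Group 3 + 55 → 768
Giving 866 / 818 / 768 / 1671 / 1456 / 1232 / 937.
Total after period 3: 866 + 818 + 768 + 1671 + 1456 + 1232 + 937 = 7748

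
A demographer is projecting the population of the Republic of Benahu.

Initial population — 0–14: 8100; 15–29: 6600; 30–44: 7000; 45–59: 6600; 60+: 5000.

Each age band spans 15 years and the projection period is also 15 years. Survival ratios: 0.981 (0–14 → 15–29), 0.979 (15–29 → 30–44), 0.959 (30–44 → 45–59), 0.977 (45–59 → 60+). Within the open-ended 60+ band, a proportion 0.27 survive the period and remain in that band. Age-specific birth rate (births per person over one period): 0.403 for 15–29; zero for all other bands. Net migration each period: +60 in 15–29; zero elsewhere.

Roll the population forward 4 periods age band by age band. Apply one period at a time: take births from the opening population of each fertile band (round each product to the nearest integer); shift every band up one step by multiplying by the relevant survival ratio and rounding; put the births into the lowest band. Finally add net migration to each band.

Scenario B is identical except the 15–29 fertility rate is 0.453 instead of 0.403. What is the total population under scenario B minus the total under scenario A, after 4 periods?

Period 1:
Births: 6600 × 0.403 = 2660
15–29: 8100 × 0.981 = 7946
30–44: 6600 × 0.979 = 6461
45–59: 7000 × 0.959 = 6713
60+: 6600 × 0.977 + 5000 × 0.27 = 6448 + 1350 = 7798
Net migration: 15–29 + 60 → 8006
Population now: 0–14=2660, 15–29=8006, 30–44=6461, 45–59=6713, 60+=7798
Period 2:
Births: 8006 × 0.403 = 3226
15–29: 2660 × 0.981 = 2609
30–44: 8006 × 0.979 = 7838
45–59: 6461 × 0.959 = 6196
60+: 6713 × 0.977 + 7798 × 0.27 = 6559 + 2105 = 8664
Net migration: 15–29 + 60 → 2669
Population now: 0–14=3226, 15–29=2669, 30–44=7838, 45–59=6196, 60+=8664
Period 3:
Births: 2669 × 0.403 = 1076
15–29: 3226 × 0.981 = 3165
30–44: 2669 × 0.979 = 2613
45–59: 7838 × 0.959 = 7517
60+: 6196 × 0.977 + 8664 × 0.27 = 6053 + 2339 = 8392
Net migration: 15–29 + 60 → 3225
Population now: 0–14=1076, 15–29=3225, 30–44=2613, 45–59=7517, 60+=8392
Period 4:
Births: 3225 × 0.403 = 1300
15–29: 1076 × 0.981 = 1056
30–44: 3225 × 0.979 = 3157
45–59: 2613 × 0.959 = 2506
60+: 7517 × 0.977 + 8392 × 0.27 = 7344 + 2266 = 9610
Net migration: 15–29 + 60 → 1116
Population now: 0–14=1300, 15–29=1116, 30–44=3157, 45–59=2506, 60+=9610
Scenario A total after 4 periods: 17689
Scenario B projection —
Period 1:
Births: 6600 × 0.453 = 2990
15–29: 8100 × 0.981 = 7946
30–44: 6600 × 0.979 = 6461
45–59: 7000 × 0.959 = 6713
60+: 6600 × 0.977 + 5000 × 0.27 = 6448 + 1350 = 7798
Net migration: 15–29 + 60 → 8006
Population now: 0–14=2990, 15–29=8006, 30–44=6461, 45–59=6713, 60+=7798
Period 2:
Births: 8006 × 0.453 = 3627
15–29: 2990 × 0.981 = 2933
30–44: 8006 × 0.979 = 7838
45–59: 6461 × 0.959 = 6196
60+: 6713 × 0.977 + 7798 × 0.27 = 6559 + 2105 = 8664
Net migration: 15–29 + 60 → 2993
Population now: 0–14=3627, 15–29=2993, 30–44=7838, 45–59=6196, 60+=8664
Period 3:
Births: 2993 × 0.453 = 1356
15–29: 3627 × 0.981 = 3558
30–44: 2993 × 0.979 = 2930
45–59: 7838 × 0.959 = 7517
60+: 6196 × 0.977 + 8664 × 0.27 = 6053 + 2339 = 8392
Net migration: 15–29 + 60 → 3618
Population now: 0–14=1356, 15–29=3618, 30–44=2930, 45–59=7517, 60+=8392
Period 4:
Births: 3618 × 0.453 = 1639
15–29: 1356 × 0.981 = 1330
30–44: 3618 × 0.979 = 3542
45–59: 2930 × 0.959 = 2810
60+: 7517 × 0.977 + 8392 × 0.27 = 7344 + 2266 = 9610
Net migration: 15–29 + 60 → 1390
Population now: 0–14=1639, 15–29=1390, 30–44=3542, 45–59=2810, 60+=9610
Scenario B total after 4 periods: 18991
Difference B − A = 18991 − 17689 = 1302

1302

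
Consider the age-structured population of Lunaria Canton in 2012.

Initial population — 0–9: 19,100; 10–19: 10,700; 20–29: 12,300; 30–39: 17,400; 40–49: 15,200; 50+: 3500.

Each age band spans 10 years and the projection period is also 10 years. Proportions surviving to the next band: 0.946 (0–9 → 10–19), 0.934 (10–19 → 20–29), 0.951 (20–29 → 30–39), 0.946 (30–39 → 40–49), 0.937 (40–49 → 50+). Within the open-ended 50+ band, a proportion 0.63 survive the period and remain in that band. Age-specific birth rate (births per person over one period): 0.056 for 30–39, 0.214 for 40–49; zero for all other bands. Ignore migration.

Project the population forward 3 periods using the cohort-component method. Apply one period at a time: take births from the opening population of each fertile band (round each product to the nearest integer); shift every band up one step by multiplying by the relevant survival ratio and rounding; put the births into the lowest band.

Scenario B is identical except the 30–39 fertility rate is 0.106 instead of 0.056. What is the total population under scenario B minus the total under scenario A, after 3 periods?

Let group 1 be 0–9 through group 6 = 50+.
Period 1:
Births: 17400 × 0.056 = 974  |  15200 × 0.214 = 3253 ⇒ total 4227
Group 2: 19100 × 0.946 = 18069
Group 3: 10700 × 0.934 = 9994
Group 4: 12300 × 0.951 = 11697
Group 5: 17400 × 0.946 = 16460
Group 6: 15200 × 0.937 + 3500 × 0.63 = 14242 + 2205 = 16447
End of period: [4227, 18069, 9994, 11697, 16460, 16447]
Period 2:
Births: 11697 × 0.056 = 655  |  16460 × 0.214 = 3522 ⇒ total 4177
Group 2: 4227 × 0.946 = 3999
Group 3: 18069 × 0.934 = 16876
Group 4: 9994 × 0.951 = 9504
Group 5: 11697 × 0.946 = 11065
Group 6: 16460 × 0.937 + 16447 × 0.63 = 15423 + 10362 = 25785
End of period: [4177, 3999, 16876, 9504, 11065, 25785]
Period 3:
Births: 9504 × 0.056 = 532  |  11065 × 0.214 = 2368 ⇒ total 2900
Group 2: 4177 × 0.946 = 3951
Group 3: 3999 × 0.934 = 3735
Group 4: 16876 × 0.951 = 16049
Group 5: 9504 × 0.946 = 8991
Group 6: 11065 × 0.937 + 25785 × 0.63 = 10368 + 16245 = 26613
End of period: [2900, 3951, 3735, 16049, 8991, 26613]
Scenario A total after 3 periods: 62239
Scenario B projection —
Period 1:
Births: 17400 × 0.106 = 1844  |  15200 × 0.214 = 3253 ⇒ total 5097
Group 2: 19100 × 0.946 = 18069
Group 3: 10700 × 0.934 = 9994
Group 4: 12300 × 0.951 = 11697
Group 5: 17400 × 0.946 = 16460
Group 6: 15200 × 0.937 + 3500 × 0.63 = 14242 + 2205 = 16447
End of period: [5097, 18069, 9994, 11697, 16460, 16447]
Period 2:
Births: 11697 × 0.106 = 1240  |  16460 × 0.214 = 3522 ⇒ total 4762
Group 2: 5097 × 0.946 = 4822
Group 3: 18069 × 0.934 = 16876
Group 4: 9994 × 0.951 = 9504
Group 5: 11697 × 0.946 = 11065
Group 6: 16460 × 0.937 + 16447 × 0.63 = 15423 + 10362 = 25785
End of period: [4762, 4822, 16876, 9504, 11065, 25785]
Period 3:
Births: 9504 × 0.106 = 1007  |  11065 × 0.214 = 2368 ⇒ total 3375
Group 2: 4762 × 0.946 = 4505
Group 3: 4822 × 0.934 = 4504
Group 4: 16876 × 0.951 = 16049
Group 5: 9504 × 0.946 = 8991
Group 6: 11065 × 0.937 + 25785 × 0.63 = 10368 + 16245 = 26613
End of period: [3375, 4505, 4504, 16049, 8991, 26613]
Scenario B total after 3 periods: 64037
Difference B − A = 64037 − 62239 = 1798

1798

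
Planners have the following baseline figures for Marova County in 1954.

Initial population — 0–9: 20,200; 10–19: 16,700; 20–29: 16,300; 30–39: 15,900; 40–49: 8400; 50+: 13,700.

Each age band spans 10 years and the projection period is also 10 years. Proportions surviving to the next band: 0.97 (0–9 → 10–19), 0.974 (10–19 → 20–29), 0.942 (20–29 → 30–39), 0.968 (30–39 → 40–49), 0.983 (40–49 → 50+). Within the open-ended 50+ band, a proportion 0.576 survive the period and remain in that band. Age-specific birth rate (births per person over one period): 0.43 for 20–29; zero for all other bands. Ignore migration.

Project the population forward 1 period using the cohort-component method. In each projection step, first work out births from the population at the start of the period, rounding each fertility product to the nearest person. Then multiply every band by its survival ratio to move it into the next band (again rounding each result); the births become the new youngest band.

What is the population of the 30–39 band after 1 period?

[period 1]
Births: 16300 * 0.43 = 7009
10–19: 20200 * 0.97 = 19594
20–29: 16700 * 0.974 = 16266
30–39: 16300 * 0.942 = 15355
40–49: 15900 * 0.968 = 15391
50+: 8400 * 0.983 + 13700 * 0.576 = 8257 + 7891 = 16148
End of period: [7009, 19594, 16266, 15355, 15391, 16148]

15355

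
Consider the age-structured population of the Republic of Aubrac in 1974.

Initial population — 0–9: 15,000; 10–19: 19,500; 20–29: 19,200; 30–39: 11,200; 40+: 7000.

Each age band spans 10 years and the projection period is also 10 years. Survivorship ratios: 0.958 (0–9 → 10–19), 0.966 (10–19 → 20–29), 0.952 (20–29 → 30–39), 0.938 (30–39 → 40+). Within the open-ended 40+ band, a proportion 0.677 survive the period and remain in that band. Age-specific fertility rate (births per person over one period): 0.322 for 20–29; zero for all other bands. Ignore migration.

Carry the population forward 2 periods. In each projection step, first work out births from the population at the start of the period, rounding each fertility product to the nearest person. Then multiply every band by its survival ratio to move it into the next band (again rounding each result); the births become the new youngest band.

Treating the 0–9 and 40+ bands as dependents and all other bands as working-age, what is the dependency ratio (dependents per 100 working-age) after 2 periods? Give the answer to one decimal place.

88.9

Numbering the groups 1..5 from youngest to oldest:
Period 1.
Births: 19200 × 0.322 = 6182
Group 2: 15000 × 0.958 = 14370
Group 3: 19500 × 0.966 = 18837
Group 4: 19200 × 0.952 = 18278
Group 5: 11200 × 0.938 + 7000 × 0.677 = 10506 + 4739 = 15245
→ [6182, 14370, 18837, 18278, 15245]
Period 2.
Births: 18837 × 0.322 = 6066
Group 2: 6182 × 0.958 = 5922
Group 3: 14370 × 0.966 = 13881
Group 4: 18837 × 0.952 = 17933
Group 5: 18278 × 0.938 + 15245 × 0.677 = 17145 + 10321 = 27466
→ [6066, 5922, 13881, 17933, 27466]
Dependents (band 0–9 + band 40+) = 6066 + 27466 = 33532; working-age = 37736; ratio = 33532/37736 × 100 = 88.9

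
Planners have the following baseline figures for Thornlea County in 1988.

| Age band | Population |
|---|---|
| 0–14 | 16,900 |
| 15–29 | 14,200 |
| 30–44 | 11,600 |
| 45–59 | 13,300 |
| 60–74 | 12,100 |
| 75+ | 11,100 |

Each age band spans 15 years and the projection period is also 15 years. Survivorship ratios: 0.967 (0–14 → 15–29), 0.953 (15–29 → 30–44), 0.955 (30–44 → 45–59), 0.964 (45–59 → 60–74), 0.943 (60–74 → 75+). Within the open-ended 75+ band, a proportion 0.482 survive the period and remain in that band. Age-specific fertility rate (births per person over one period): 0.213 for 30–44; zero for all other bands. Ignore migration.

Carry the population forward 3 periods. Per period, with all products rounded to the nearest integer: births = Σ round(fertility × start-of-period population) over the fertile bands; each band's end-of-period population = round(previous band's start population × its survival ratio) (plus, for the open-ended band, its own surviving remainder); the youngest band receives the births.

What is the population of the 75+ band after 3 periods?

19791

After projecting period 1:
Births: 11600 × 0.213 = 2471
15–29: 16900 × 0.967 = 16342
30–44: 14200 × 0.953 = 13533
45–59: 11600 × 0.955 = 11078
60–74: 13300 × 0.964 = 12821
75+: 12100 × 0.943 + 11100 × 0.482 = 11410 + 5350 = 16760
→ [2471, 16342, 13533, 11078, 12821, 16760]
After projecting period 2:
Births: 13533 × 0.213 = 2883
15–29: 2471 × 0.967 = 2389
30–44: 16342 × 0.953 = 15574
45–59: 13533 × 0.955 = 12924
60–74: 11078 × 0.964 = 10679
75+: 12821 × 0.943 + 16760 × 0.482 = 12090 + 8078 = 20168
→ [2883, 2389, 15574, 12924, 10679, 20168]
After projecting period 3:
Births: 15574 × 0.213 = 3317
15–29: 2883 × 0.967 = 2788
30–44: 2389 × 0.953 = 2277
45–59: 15574 × 0.955 = 14873
60–74: 12924 × 0.964 = 12459
75+: 10679 × 0.943 + 20168 × 0.482 = 10070 + 9721 = 19791
→ [3317, 2788, 2277, 14873, 12459, 19791]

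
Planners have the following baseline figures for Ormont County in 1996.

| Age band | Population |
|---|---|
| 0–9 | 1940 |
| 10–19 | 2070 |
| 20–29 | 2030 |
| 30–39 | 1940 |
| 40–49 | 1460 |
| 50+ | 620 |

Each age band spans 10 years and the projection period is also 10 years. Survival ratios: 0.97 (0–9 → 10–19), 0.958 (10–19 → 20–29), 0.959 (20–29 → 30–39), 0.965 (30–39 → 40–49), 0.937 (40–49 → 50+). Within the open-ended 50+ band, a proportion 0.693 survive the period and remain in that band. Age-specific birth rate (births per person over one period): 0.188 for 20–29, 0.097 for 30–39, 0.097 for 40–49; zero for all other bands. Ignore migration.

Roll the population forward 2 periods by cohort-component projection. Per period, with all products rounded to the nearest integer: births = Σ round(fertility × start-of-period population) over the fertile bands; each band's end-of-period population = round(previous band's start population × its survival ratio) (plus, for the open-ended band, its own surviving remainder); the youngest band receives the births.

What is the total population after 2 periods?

10019

[period 1]
Births: 2030 × 0.188 = 382 ; 1940 × 0.097 = 188 ; 1460 × 0.097 = 142 → total 712
10–19: 1940 × 0.97 = 1882
20–29: 2070 × 0.958 = 1983
30–39: 2030 × 0.959 = 1947
40–49: 1940 × 0.965 = 1872
50+: 1460 × 0.937 + 620 × 0.693 = 1368 + 430 = 1798
Population now: 0–9=712, 10–19=1882, 20–29=1983, 30–39=1947, 40–49=1872, 50+=1798
[period 2]
Births: 1983 × 0.188 = 373 ; 1947 × 0.097 = 189 ; 1872 × 0.097 = 182 → total 744
10–19: 712 × 0.97 = 691
20–29: 1882 × 0.958 = 1803
30–39: 1983 × 0.959 = 1902
40–49: 1947 × 0.965 = 1879
50+: 1872 × 0.937 + 1798 × 0.693 = 1754 + 1246 = 3000
Population now: 0–9=744, 10–19=691, 20–29=1803, 30–39=1902, 40–49=1879, 50+=3000
Total after period 2: 744 + 691 + 1803 + 1902 + 1879 + 3000 = 10019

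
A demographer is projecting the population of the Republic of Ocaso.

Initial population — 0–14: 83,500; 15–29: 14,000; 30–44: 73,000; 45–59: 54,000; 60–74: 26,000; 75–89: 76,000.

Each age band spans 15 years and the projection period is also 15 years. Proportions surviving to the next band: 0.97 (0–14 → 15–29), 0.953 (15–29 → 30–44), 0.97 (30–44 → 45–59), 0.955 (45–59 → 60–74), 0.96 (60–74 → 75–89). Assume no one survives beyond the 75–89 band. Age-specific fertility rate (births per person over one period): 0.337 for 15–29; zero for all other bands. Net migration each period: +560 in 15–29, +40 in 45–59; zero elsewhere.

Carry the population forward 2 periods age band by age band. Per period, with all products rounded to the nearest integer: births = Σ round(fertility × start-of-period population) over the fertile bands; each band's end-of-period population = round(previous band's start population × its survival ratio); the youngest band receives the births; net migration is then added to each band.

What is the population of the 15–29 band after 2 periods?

5136

Period 1:
Births: 14000 * 0.337 = 4718
15–29: 83500 * 0.97 = 80995
30–44: 14000 * 0.953 = 13342
45–59: 73000 * 0.97 = 70810
60–74: 54000 * 0.955 = 51570
75–89: 26000 * 0.96 = 24960
Net migration: 15–29 + 560 → 81555; 45–59 + 40 → 70850
Population now: 0–14=4718, 15–29=81555, 30–44=13342, 45–59=70850, 60–74=51570, 75–89=24960
Period 2:
Births: 81555 * 0.337 = 27484
15–29: 4718 * 0.97 = 4576
30–44: 81555 * 0.953 = 77722
45–59: 13342 * 0.97 = 12942
60–74: 70850 * 0.955 = 67662
75–89: 51570 * 0.96 = 49507
Net migration: 15–29 + 560 → 5136; 45–59 + 40 → 12982
Population now: 0–14=27484, 15–29=5136, 30–44=77722, 45–59=12982, 60–74=67662, 75–89=49507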